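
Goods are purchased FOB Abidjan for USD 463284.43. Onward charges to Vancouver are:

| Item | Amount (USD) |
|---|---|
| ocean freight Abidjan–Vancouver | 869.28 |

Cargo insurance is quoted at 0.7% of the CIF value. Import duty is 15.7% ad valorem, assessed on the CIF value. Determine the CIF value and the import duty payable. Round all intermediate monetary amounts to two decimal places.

Let C be the CIF value. C = FOB price + freight + 0.7% × C
C − 0.7% × C = 463284.43 + 869.28
0.993 × C = 464153.71
C = 464153.71 / 0.993 = 467425.69
Insurance premium = 0.7% × 467425.69 = 3271.98
Import duty = 467425.69 × 15.7% = 73385.83

CIF value: USD 467425.69; import duty: USD 73385.83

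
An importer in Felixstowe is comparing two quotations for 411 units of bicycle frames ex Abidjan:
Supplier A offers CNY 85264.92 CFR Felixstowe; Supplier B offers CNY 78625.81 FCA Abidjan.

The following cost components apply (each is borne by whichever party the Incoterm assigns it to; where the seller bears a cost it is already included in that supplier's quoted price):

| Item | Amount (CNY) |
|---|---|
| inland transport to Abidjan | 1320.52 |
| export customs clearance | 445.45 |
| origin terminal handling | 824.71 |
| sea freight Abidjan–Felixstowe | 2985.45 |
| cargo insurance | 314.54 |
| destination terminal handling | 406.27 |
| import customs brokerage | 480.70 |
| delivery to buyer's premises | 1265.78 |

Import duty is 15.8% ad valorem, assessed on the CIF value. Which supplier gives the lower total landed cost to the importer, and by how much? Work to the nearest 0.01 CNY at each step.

Supplier A (CFR):
CIF value = CFR price + insurance = 85264.92 + 314.54 = 85579.46
Import duty = 85579.46 × 15.8% = 13521.55
Buyer bears (A): 314.54 + 406.27 + 480.70 + 1265.78 = 2467.29
Landed cost (A) = invoice 85264.92 + 2467.29 + duty 13521.55 = 101253.76
Supplier B (FCA):
CIF value = FCA price + origin terminal + freight + insurance = 78625.81 + 824.71 + 2985.45 + 314.54 = 82750.51
Import duty = 82750.51 × 15.8% = 13074.58
Buyer bears (B): 824.71 + 2985.45 + 314.54 + 406.27 + 480.70 + 1265.78 = 6277.45
Landed cost (B) = invoice 78625.81 + 6277.45 + duty 13074.58 = 97977.84
Difference = |101253.76 − 97977.84| = 3275.92

Supplier B is cheaper by CNY 3275.92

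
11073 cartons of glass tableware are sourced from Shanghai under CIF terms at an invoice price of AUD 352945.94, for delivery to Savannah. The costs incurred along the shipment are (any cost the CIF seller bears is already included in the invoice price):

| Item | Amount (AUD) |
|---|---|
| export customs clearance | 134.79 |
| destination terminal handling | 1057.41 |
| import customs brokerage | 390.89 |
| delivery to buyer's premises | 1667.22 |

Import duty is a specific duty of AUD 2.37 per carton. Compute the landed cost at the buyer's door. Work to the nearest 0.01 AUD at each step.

Total landed cost: AUD 382304.47

CIF: the seller pays costs through ocean freight and marine insurance to the destination port.
Already in the invoice (seller's account under CIF): export clearance — exclude.
The CIF price already equals the CIF value: 352945.94
Import duty = 11073 × 2.37 = 26243.01
Buyer bears: destination terminal 1057.41 + brokerage 390.89 + delivery 1667.22 + duty 26243.01 = 29358.53
Landed cost = invoice 352945.94 + 29358.53 = 382304.47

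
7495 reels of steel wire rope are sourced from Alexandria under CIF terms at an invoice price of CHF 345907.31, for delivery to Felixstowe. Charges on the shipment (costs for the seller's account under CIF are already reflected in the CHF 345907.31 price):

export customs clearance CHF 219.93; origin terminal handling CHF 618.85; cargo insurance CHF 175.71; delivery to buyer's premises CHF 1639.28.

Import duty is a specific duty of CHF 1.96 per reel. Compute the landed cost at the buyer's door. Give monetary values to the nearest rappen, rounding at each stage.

Total landed cost: CHF 362236.79

CIF: the seller pays costs through ocean freight and marine insurance to the destination port.
Already in the invoice (seller's account under CIF): export clearance, origin terminal, insurance — exclude.
The CIF price already equals the CIF value: 345907.31
Import duty = 7495 × 1.96 = 14690.20
Buyer bears: delivery 1639.28 + duty 14690.20 = 16329.48
Landed cost = invoice 345907.31 + 16329.48 = 362236.79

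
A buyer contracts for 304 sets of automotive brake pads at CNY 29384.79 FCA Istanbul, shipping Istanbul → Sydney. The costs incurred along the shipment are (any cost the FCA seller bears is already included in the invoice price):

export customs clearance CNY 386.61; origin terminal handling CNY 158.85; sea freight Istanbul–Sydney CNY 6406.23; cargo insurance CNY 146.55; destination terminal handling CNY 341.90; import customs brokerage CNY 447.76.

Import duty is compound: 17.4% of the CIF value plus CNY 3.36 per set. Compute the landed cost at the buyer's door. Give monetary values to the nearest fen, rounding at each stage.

Total landed cost: CNY 44188.30

FCA: the seller delivers export-cleared goods to the carrier; the buyer bears costs from that point.
Already in the invoice (seller's account under FCA): export clearance — exclude.
CIF value = FCA price + origin terminal + freight + insurance = 29384.79 + 158.85 + 6406.23 + 146.55 = 36096.42
Ad valorem component: 36096.42 × 17.4% = 6280.78
Specific component: 304 × 3.36 = 1021.44
Import duty = 6280.78 + 1021.44 = 7302.22
Buyer bears: origin terminal 158.85 + freight 6406.23 + insurance 146.55 + destination terminal 341.90 + brokerage 447.76 + duty 7302.22 = 14803.51
Landed cost = invoice 29384.79 + 14803.51 = 44188.30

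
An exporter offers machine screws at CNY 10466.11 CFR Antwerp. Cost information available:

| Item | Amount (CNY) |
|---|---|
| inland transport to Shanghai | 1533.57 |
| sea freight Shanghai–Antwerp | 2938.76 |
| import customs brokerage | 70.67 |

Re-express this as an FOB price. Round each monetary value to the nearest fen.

FOB price: CNY 7527.35

Not relevant to the conversion: inland to port — on the seller under both CFR and FOB; already in the CFR price and stays in the FOB price. brokerage — on the buyer under both terms; not part of either seller's price.
From CFR to FOB, the seller no longer bears: freight.
FOB price = 10466.11 − 2938.76 = 7527.35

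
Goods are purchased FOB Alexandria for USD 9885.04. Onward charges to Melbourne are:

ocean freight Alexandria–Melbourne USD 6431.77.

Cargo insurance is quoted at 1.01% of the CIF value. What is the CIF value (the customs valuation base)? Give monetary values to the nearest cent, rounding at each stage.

Let C be the CIF value. C = FOB price + freight + 1.01% × C
C − 1.01% × C = 9885.04 + 6431.77
0.9899 × C = 16316.81
C = 16316.81 / 0.9899 = 16483.29
Insurance premium = 1.01% × 16483.29 = 166.48

CIF value: USD 16483.29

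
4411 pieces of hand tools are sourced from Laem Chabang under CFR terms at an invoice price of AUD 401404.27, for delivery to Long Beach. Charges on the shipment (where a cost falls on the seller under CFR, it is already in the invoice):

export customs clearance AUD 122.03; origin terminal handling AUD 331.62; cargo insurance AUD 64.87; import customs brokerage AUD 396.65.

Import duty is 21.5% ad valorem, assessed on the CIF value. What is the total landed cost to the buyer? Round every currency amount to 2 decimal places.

Total landed cost: AUD 488181.66

CFR: the seller pays costs through ocean freight to the destination port, but not insurance.
Already in the invoice (seller's account under CFR): export clearance, origin terminal — exclude.
CIF value = CFR price + insurance = 401404.27 + 64.87 = 401469.14
Import duty = 401469.14 × 21.5% = 86315.87
Buyer bears: insurance 64.87 + brokerage 396.65 + duty 86315.87 = 86777.39
Landed cost = invoice 401404.27 + 86777.39 = 488181.66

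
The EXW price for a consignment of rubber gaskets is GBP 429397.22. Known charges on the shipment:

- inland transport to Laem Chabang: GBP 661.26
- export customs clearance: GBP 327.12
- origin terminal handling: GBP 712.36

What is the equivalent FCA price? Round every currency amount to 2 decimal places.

Not relevant to the conversion: origin terminal — on the buyer under both terms; not part of either seller's price.
From EXW to FCA, the seller additionally bears: inland to port, export clearance.
FCA price = 429397.22 + 661.26 + 327.12 = 430385.60

FCA price: GBP 430385.60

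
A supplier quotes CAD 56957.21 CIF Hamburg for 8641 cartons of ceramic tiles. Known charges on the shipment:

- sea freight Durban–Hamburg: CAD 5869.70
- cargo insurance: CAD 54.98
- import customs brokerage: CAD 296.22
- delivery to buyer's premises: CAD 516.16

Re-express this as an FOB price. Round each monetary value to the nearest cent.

Not relevant to the conversion: delivery, brokerage — on the buyer under both terms; not part of either seller's price.
From CIF to FOB, the seller no longer bears: freight, insurance.
FOB price = 56957.21 − 5869.70 − 54.98 = 51032.53

FOB price: CAD 51032.53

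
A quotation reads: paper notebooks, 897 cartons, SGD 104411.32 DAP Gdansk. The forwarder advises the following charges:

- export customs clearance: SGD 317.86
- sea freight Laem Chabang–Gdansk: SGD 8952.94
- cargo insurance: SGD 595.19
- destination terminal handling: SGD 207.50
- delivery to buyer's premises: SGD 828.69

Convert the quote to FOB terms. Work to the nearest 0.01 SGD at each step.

FOB price: SGD 93827.00

Not relevant to the conversion: export clearance — on the seller under both DAP and FOB; already in the DAP price and stays in the FOB price.
From DAP to FOB, the seller no longer bears: freight, insurance, destination terminal, delivery.
FOB price = 104411.32 − 8952.94 − 595.19 − 207.50 − 828.69 = 93827.00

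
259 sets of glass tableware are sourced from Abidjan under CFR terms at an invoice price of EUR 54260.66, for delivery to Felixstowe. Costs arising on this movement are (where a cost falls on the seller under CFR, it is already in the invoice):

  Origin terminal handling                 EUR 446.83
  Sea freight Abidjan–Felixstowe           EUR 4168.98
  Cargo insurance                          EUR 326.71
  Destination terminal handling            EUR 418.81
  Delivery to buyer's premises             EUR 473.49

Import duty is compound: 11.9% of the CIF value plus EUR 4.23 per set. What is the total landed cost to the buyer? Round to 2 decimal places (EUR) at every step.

Total landed cost: EUR 63071.14

CFR: the seller pays costs through ocean freight to the destination port, but not insurance.
Already in the invoice (seller's account under CFR): origin terminal, freight — exclude.
CIF value = CFR price + insurance = 54260.66 + 326.71 = 54587.37
Ad valorem component: 54587.37 × 11.9% = 6495.90
Specific component: 259 × 4.23 = 1095.57
Import duty = 6495.90 + 1095.57 = 7591.47
Buyer bears: insurance 326.71 + destination terminal 418.81 + delivery 473.49 + duty 7591.47 = 8810.48
Landed cost = invoice 54260.66 + 8810.48 = 63071.14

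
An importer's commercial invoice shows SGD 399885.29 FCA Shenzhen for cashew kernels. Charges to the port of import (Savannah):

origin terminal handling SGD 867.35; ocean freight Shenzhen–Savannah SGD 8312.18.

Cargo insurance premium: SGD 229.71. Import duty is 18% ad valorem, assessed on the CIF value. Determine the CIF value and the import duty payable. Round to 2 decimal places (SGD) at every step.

CIF = FCA price + pre-shipment costs + freight + insurance
CIF = 399885.29 + 867.35 + 8312.18 + 229.71 = 409294.53
Import duty = 409294.53 × 18% = 73673.02

CIF value: SGD 409294.53; import duty: SGD 73673.02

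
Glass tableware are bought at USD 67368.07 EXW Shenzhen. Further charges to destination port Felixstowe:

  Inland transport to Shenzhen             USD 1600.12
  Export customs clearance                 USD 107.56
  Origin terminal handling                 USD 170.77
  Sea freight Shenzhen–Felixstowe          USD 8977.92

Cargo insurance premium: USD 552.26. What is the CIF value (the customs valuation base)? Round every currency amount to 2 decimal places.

CIF value: USD 78776.70

CIF = EXW price + pre-shipment costs + freight + insurance
CIF = 67368.07 + 1600.12 + 107.56 + 170.77 + 8977.92 + 552.26 = 78776.70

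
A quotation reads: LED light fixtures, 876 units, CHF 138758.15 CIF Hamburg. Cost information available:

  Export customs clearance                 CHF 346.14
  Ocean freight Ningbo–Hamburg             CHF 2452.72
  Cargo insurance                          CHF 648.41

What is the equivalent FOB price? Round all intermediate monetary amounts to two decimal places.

FOB price: CHF 135657.02

Not relevant to the conversion: export clearance — on the seller under both CIF and FOB; already in the CIF price and stays in the FOB price.
From CIF to FOB, the seller no longer bears: freight, insurance.
FOB price = 138758.15 − 2452.72 − 648.41 = 135657.02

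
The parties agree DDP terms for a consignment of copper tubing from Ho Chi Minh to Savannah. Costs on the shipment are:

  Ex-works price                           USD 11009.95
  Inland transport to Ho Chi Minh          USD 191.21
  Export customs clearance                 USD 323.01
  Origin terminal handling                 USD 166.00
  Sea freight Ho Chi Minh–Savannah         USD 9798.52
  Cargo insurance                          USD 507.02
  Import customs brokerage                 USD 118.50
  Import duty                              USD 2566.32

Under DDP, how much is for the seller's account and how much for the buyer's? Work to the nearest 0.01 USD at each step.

Seller: USD 24680.53; buyer: USD 0.00

DDP: the seller bears all costs including import duty.
Seller's account: goods 11009.95 + inland to port 191.21 + export clearance 323.01 + origin terminal 166.00 + freight 9798.52 + insurance 507.02 + brokerage 118.50 + duty 2566.32 = 24680.53
Buyer's account: 0.00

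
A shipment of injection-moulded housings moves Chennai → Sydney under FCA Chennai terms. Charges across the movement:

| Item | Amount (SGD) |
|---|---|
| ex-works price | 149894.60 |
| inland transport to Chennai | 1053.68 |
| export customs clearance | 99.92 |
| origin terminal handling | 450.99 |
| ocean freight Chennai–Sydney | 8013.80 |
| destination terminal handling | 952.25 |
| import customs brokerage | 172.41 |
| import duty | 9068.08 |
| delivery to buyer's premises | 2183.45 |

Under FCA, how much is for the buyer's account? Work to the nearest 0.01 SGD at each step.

Buyer's account: SGD 20840.98

FCA: the seller delivers export-cleared goods to the carrier; the buyer bears costs from that point.
Seller's account: goods 149894.60 + inland to port 1053.68 + export clearance 99.92 = 151048.20
Buyer's account: origin terminal 450.99 + freight 8013.80 + destination terminal 952.25 + brokerage 172.41 + duty 9068.08 + delivery 2183.45 = 20840.98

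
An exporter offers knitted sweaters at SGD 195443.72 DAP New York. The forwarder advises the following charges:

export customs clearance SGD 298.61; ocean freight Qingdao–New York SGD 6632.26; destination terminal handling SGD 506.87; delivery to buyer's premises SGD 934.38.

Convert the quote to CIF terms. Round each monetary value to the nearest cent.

Not relevant to the conversion: export clearance, freight — on the seller under both DAP and CIF; already in the DAP price and stays in the CIF price.
From DAP to CIF, the seller no longer bears: destination terminal, delivery.
CIF price = 195443.72 − 506.87 − 934.38 = 194002.47

CIF price: SGD 194002.47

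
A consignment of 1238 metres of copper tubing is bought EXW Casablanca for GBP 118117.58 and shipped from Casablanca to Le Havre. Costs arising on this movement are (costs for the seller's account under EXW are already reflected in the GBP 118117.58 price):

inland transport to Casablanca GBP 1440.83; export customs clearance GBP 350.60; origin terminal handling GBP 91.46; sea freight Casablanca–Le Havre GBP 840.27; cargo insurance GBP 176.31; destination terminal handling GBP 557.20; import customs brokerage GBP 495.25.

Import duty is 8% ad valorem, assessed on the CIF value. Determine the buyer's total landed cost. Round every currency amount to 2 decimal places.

EXW: the seller makes goods available at their premises; the buyer bears all onward costs.
CIF value = EXW price + inland to port + export clearance + origin terminal + freight + insurance = 118117.58 + 1440.83 + 350.60 + 91.46 + 840.27 + 176.31 = 121017.05
Import duty = 121017.05 × 8% = 9681.36
Buyer bears: inland to port 1440.83 + export clearance 350.60 + origin terminal 91.46 + freight 840.27 + insurance 176.31 + destination terminal 557.20 + brokerage 495.25 + duty 9681.36 = 13633.28
Landed cost = invoice 118117.58 + 13633.28 = 131750.86

Total landed cost: GBP 131750.86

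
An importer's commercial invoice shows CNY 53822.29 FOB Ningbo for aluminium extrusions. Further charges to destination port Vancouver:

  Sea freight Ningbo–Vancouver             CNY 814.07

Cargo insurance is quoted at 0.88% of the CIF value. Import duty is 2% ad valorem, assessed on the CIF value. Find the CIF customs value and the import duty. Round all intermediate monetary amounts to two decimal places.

Let C be the CIF value. C = FOB price + freight + 0.88% × C
C − 0.88% × C = 53822.29 + 814.07
0.9912 × C = 54636.36
C = 54636.36 / 0.9912 = 55121.43
Insurance premium = 0.88% × 55121.43 = 485.07
Import duty = 55121.43 × 2% = 1102.43

CIF value: CNY 55121.43; import duty: CNY 1102.43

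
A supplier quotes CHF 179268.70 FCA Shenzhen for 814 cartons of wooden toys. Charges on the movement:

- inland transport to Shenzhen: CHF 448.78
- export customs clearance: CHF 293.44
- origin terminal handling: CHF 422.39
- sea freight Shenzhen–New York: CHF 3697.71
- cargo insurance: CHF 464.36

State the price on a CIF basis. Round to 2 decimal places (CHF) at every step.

Not relevant to the conversion: inland to port, export clearance — on the seller under both FCA and CIF; already in the FCA price and stays in the CIF price.
From FCA to CIF, the seller additionally bears: origin terminal, freight, insurance.
CIF price = 179268.70 + 422.39 + 3697.71 + 464.36 = 183853.16

CIF price: CHF 183853.16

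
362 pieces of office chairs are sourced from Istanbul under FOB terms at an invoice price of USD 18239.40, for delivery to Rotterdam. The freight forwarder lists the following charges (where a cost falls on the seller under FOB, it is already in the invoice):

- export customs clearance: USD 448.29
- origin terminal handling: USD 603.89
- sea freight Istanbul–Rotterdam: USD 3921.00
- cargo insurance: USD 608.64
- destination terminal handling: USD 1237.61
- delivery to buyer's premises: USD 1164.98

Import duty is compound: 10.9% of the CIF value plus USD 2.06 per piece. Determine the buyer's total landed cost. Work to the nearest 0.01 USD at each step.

Total landed cost: USD 28399.18

FOB: the seller bears costs until goods are on board at the origin port; the buyer bears freight, insurance and all costs thereafter.
Already in the invoice (seller's account under FOB): export clearance, origin terminal — exclude.
CIF value = FOB price + freight + insurance = 18239.40 + 3921.00 + 608.64 = 22769.04
Ad valorem component: 22769.04 × 10.9% = 2481.83
Specific component: 362 × 2.06 = 745.72
Import duty = 2481.83 + 745.72 = 3227.55
Buyer bears: freight 3921.00 + insurance 608.64 + destination terminal 1237.61 + delivery 1164.98 + duty 3227.55 = 10159.78
Landed cost = invoice 18239.40 + 10159.78 = 28399.18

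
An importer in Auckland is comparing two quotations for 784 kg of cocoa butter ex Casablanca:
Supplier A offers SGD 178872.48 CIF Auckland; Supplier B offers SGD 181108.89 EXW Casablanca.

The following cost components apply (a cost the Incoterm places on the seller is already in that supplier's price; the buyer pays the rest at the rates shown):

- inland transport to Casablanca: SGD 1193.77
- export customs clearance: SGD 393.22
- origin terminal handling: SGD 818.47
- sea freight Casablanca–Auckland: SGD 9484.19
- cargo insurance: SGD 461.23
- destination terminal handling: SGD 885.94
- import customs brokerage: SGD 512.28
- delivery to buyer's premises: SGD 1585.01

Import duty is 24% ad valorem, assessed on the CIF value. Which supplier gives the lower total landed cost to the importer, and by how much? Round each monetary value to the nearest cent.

Supplier A is cheaper by SGD 18088.23

Supplier A (CIF):
The CIF price already equals the CIF value: 178872.48
Import duty = 178872.48 × 24% = 42929.40
Buyer bears (A): 885.94 + 512.28 + 1585.01 = 2983.23
Landed cost (A) = invoice 178872.48 + 2983.23 + duty 42929.40 = 224785.11
Supplier B (EXW):
CIF value = EXW price + inland to port + export clearance + origin terminal + freight + insurance = 181108.89 + 1193.77 + 393.22 + 818.47 + 9484.19 + 461.23 = 193459.77
Import duty = 193459.77 × 24% = 46430.34
Buyer bears (B): 1193.77 + 393.22 + 818.47 + 9484.19 + 461.23 + 885.94 + 512.28 + 1585.01 = 15334.11
Landed cost (B) = invoice 181108.89 + 15334.11 + duty 46430.34 = 242873.34
Difference = |224785.11 − 242873.34| = 18088.23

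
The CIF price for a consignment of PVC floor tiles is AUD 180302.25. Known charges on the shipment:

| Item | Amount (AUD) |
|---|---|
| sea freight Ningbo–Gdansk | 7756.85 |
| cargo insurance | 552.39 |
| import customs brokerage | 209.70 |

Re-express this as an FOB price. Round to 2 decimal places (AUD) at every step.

FOB price: AUD 171993.01

Not relevant to the conversion: brokerage — on the buyer under both terms; not part of either seller's price.
From CIF to FOB, the seller no longer bears: freight, insurance.
FOB price = 180302.25 − 7756.85 − 552.39 = 171993.01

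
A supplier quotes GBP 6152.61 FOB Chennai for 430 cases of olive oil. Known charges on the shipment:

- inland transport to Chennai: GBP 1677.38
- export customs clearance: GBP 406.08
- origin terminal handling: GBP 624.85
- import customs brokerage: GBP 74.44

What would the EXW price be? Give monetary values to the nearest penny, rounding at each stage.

EXW price: GBP 3444.30

Not relevant to the conversion: brokerage — on the buyer under both terms; not part of either seller's price.
From FOB to EXW, the seller no longer bears: inland to port, export clearance, origin terminal.
EXW price = 6152.61 − 1677.38 − 406.08 − 624.85 = 3444.30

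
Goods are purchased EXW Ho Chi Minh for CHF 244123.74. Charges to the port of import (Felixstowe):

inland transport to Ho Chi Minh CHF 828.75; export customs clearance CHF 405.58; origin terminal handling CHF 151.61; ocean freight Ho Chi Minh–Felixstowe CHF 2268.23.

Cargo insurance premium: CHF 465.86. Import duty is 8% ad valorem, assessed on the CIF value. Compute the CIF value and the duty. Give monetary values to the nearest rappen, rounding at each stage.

CIF value: CHF 248243.77; import duty: CHF 19859.50

CIF = EXW price + pre-shipment costs + freight + insurance
CIF = 244123.74 + 828.75 + 405.58 + 151.61 + 2268.23 + 465.86 = 248243.77
Import duty = 248243.77 × 8% = 19859.50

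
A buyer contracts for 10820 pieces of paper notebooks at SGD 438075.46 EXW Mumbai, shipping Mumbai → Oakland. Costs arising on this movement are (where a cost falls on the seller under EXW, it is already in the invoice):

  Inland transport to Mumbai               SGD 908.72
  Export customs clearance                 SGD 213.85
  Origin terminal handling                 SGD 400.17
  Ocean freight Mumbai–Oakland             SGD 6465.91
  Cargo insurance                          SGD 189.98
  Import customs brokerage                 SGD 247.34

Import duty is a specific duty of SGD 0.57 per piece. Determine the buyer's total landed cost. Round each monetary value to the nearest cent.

EXW: the seller makes goods available at their premises; the buyer bears all onward costs.
CIF value = EXW price + inland to port + export clearance + origin terminal + freight + insurance = 438075.46 + 908.72 + 213.85 + 400.17 + 6465.91 + 189.98 = 446254.09
Import duty = 10820 × 0.57 = 6167.40
Buyer bears: inland to port 908.72 + export clearance 213.85 + origin terminal 400.17 + freight 6465.91 + insurance 189.98 + brokerage 247.34 + duty 6167.40 = 14593.37
Landed cost = invoice 438075.46 + 14593.37 = 452668.83

Total landed cost: SGD 452668.83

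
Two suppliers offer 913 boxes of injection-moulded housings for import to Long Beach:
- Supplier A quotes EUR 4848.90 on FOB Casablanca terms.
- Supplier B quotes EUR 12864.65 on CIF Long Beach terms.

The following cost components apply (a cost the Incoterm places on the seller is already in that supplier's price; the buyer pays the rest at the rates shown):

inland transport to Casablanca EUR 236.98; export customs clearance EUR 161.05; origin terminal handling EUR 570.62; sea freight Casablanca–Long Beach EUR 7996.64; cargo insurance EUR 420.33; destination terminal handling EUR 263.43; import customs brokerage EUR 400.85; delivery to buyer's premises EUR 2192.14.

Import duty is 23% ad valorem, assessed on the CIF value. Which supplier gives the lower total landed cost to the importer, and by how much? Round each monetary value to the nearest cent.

Supplier B is cheaper by EUR 493.50

Supplier A (FOB):
CIF value = FOB price + freight + insurance = 4848.90 + 7996.64 + 420.33 = 13265.87
Import duty = 13265.87 × 23% = 3051.15
Buyer bears (A): 7996.64 + 420.33 + 263.43 + 400.85 + 2192.14 = 11273.39
Landed cost (A) = invoice 4848.90 + 11273.39 + duty 3051.15 = 19173.44
Supplier B (CIF):
The CIF price already equals the CIF value: 12864.65
Import duty = 12864.65 × 23% = 2958.87
Buyer bears (B): 263.43 + 400.85 + 2192.14 = 2856.42
Landed cost (B) = invoice 12864.65 + 2856.42 + duty 2958.87 = 18679.94
Difference = |19173.44 − 18679.94| = 493.50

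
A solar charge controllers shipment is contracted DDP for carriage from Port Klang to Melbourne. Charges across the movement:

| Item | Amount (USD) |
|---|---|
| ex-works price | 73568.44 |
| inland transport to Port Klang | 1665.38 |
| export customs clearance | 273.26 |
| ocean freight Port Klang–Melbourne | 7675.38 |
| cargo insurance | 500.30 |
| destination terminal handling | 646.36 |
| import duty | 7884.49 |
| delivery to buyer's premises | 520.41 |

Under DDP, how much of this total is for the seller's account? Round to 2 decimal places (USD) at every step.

DDP: the seller bears all costs including import duty.
Seller's account: goods 73568.44 + inland to port 1665.38 + export clearance 273.26 + freight 7675.38 + insurance 500.30 + destination terminal 646.36 + duty 7884.49 + delivery 520.41 = 92734.02
Buyer's account: 0.00

Seller's account: USD 92734.02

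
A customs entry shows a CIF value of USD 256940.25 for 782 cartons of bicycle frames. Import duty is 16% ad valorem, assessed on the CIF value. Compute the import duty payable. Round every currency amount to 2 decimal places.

Import duty: USD 41110.44

Import duty = 256940.25 × 16% = 41110.44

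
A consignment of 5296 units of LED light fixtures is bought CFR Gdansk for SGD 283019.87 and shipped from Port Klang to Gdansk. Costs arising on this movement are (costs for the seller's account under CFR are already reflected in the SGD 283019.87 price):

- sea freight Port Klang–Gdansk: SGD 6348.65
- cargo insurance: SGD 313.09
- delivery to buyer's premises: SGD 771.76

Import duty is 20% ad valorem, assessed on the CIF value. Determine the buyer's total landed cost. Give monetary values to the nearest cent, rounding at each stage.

CFR: the seller pays costs through ocean freight to the destination port, but not insurance.
Already in the invoice (seller's account under CFR): freight — exclude.
CIF value = CFR price + insurance = 283019.87 + 313.09 = 283332.96
Import duty = 283332.96 × 20% = 56666.59
Buyer bears: insurance 313.09 + delivery 771.76 + duty 56666.59 = 57751.44
Landed cost = invoice 283019.87 + 57751.44 = 340771.31

Total landed cost: SGD 340771.31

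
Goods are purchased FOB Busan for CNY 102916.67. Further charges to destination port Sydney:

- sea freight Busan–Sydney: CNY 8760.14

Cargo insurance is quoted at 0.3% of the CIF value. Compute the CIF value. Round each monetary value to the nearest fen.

Let C be the CIF value. C = FOB price + freight + 0.3% × C
C − 0.3% × C = 102916.67 + 8760.14
0.997 × C = 111676.81
C = 111676.81 / 0.997 = 112012.85
Insurance premium = 0.3% × 112012.85 = 336.04

CIF value: CNY 112012.85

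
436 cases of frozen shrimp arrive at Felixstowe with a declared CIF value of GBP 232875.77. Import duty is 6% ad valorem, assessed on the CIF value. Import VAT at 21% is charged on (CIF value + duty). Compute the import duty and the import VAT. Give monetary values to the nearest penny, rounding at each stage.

Import duty = 232875.77 × 6% = 13972.55
VAT base = CIF + duty = 232875.77 + 13972.55 = 246848.32
Import VAT = 246848.32 × 21% = 51838.15

Import duty: GBP 13972.55; import VAT: GBP 51838.15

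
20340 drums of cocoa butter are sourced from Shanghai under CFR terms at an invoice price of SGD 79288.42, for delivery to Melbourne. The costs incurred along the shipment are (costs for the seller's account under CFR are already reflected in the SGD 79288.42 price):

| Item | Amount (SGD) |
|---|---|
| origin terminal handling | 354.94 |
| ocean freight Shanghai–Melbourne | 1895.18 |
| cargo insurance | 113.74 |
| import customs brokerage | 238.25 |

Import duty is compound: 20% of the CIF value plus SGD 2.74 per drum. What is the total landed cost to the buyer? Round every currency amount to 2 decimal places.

CFR: the seller pays costs through ocean freight to the destination port, but not insurance.
Already in the invoice (seller's account under CFR): origin terminal, freight — exclude.
CIF value = CFR price + insurance = 79288.42 + 113.74 = 79402.16
Ad valorem component: 79402.16 × 20% = 15880.43
Specific component: 20340 × 2.74 = 55731.60
Import duty = 15880.43 + 55731.60 = 71612.03
Buyer bears: insurance 113.74 + brokerage 238.25 + duty 71612.03 = 71964.02
Landed cost = invoice 79288.42 + 71964.02 = 151252.44

Total landed cost: SGD 151252.44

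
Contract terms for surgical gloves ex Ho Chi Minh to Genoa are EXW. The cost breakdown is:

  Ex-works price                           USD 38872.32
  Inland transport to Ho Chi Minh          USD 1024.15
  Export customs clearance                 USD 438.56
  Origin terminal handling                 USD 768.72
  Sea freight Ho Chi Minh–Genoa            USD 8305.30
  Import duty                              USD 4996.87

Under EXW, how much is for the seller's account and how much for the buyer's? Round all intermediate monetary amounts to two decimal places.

EXW: the seller makes goods available at their premises; the buyer bears all onward costs.
Seller's account: goods 38872.32 = 38872.32
Buyer's account: inland to port 1024.15 + export clearance 438.56 + origin terminal 768.72 + freight 8305.30 + duty 4996.87 = 15533.60

Seller: USD 38872.32; buyer: USD 15533.60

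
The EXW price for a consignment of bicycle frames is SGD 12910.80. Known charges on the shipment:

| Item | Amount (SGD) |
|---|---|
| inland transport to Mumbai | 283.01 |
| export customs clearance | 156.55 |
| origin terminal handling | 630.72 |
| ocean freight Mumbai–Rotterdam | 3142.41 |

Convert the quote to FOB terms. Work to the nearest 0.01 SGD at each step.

FOB price: SGD 13981.08

Not relevant to the conversion: freight — on the buyer under both terms; not part of either seller's price.
From EXW to FOB, the seller additionally bears: inland to port, export clearance, origin terminal.
FOB price = 12910.80 + 283.01 + 156.55 + 630.72 = 13981.08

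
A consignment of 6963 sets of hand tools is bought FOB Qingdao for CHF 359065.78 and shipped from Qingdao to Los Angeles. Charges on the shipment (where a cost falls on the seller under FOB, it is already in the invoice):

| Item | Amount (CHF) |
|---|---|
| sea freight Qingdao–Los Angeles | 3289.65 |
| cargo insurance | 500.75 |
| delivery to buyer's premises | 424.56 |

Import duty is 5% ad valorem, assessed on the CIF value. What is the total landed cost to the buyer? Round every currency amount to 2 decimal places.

Total landed cost: CHF 381423.55

FOB: the seller bears costs until goods are on board at the origin port; the buyer bears freight, insurance and all costs thereafter.
CIF value = FOB price + freight + insurance = 359065.78 + 3289.65 + 500.75 = 362856.18
Import duty = 362856.18 × 5% = 18142.81
Buyer bears: freight 3289.65 + insurance 500.75 + delivery 424.56 + duty 18142.81 = 22357.77
Landed cost = invoice 359065.78 + 22357.77 = 381423.55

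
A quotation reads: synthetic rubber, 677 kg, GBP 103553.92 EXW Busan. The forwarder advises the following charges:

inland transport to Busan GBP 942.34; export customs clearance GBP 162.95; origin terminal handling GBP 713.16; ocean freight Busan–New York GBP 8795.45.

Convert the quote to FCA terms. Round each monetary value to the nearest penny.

FCA price: GBP 104659.21

Not relevant to the conversion: origin terminal, freight — on the buyer under both terms; not part of either seller's price.
From EXW to FCA, the seller additionally bears: inland to port, export clearance.
FCA price = 103553.92 + 942.34 + 162.95 = 104659.21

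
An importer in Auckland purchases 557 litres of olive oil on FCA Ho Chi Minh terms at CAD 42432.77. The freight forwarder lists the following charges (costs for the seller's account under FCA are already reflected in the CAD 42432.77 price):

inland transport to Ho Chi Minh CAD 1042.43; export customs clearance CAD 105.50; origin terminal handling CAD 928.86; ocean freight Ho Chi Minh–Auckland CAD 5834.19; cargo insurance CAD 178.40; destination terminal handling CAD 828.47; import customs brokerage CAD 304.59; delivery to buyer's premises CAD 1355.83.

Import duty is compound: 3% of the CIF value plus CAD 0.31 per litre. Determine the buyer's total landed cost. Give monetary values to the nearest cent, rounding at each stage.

Total landed cost: CAD 53517.01

FCA: the seller delivers export-cleared goods to the carrier; the buyer bears costs from that point.
Already in the invoice (seller's account under FCA): inland to port, export clearance — exclude.
CIF value = FCA price + origin terminal + freight + insurance = 42432.77 + 928.86 + 5834.19 + 178.40 = 49374.22
Ad valorem component: 49374.22 × 3% = 1481.23
Specific component: 557 × 0.31 = 172.67
Import duty = 1481.23 + 172.67 = 1653.90
Buyer bears: origin terminal 928.86 + freight 5834.19 + insurance 178.40 + destination terminal 828.47 + brokerage 304.59 + delivery 1355.83 + duty 1653.90 = 11084.24
Landed cost = invoice 42432.77 + 11084.24 = 53517.01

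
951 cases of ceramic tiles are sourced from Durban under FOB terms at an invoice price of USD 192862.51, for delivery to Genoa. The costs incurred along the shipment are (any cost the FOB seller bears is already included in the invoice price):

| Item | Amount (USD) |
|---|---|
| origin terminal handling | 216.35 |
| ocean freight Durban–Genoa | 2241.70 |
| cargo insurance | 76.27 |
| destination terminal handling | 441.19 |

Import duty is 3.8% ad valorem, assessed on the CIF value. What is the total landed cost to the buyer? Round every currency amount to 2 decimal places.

Total landed cost: USD 203038.53

FOB: the seller bears costs until goods are on board at the origin port; the buyer bears freight, insurance and all costs thereafter.
Already in the invoice (seller's account under FOB): origin terminal — exclude.
CIF value = FOB price + freight + insurance = 192862.51 + 2241.70 + 76.27 = 195180.48
Import duty = 195180.48 × 3.8% = 7416.86
Buyer bears: freight 2241.70 + insurance 76.27 + destination terminal 441.19 + duty 7416.86 = 10176.02
Landed cost = invoice 192862.51 + 10176.02 = 203038.53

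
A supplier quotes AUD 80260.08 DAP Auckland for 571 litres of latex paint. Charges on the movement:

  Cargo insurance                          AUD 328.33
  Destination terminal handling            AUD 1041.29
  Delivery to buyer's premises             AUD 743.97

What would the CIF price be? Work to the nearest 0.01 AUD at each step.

Not relevant to the conversion: insurance — on the seller under both DAP and CIF; already in the DAP price and stays in the CIF price.
From DAP to CIF, the seller no longer bears: destination terminal, delivery.
CIF price = 80260.08 − 1041.29 − 743.97 = 78474.82

CIF price: AUD 78474.82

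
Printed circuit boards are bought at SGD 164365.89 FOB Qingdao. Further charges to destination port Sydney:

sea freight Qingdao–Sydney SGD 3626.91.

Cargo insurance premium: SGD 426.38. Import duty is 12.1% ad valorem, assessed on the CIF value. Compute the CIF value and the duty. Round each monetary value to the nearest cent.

CIF value: SGD 168419.18; import duty: SGD 20378.72

CIF = FOB price + freight + insurance
CIF = 164365.89 + 3626.91 + 426.38 = 168419.18
Import duty = 168419.18 × 12.1% = 20378.72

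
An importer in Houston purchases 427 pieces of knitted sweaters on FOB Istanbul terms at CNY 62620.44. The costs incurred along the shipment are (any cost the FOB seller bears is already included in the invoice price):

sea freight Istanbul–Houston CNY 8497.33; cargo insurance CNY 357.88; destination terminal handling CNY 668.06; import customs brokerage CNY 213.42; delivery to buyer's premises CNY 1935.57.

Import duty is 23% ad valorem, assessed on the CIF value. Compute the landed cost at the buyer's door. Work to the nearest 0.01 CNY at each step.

FOB: the seller bears costs until goods are on board at the origin port; the buyer bears freight, insurance and all costs thereafter.
CIF value = FOB price + freight + insurance = 62620.44 + 8497.33 + 357.88 = 71475.65
Import duty = 71475.65 × 23% = 16439.40
Buyer bears: freight 8497.33 + insurance 357.88 + destination terminal 668.06 + brokerage 213.42 + delivery 1935.57 + duty 16439.40 = 28111.66
Landed cost = invoice 62620.44 + 28111.66 = 90732.10

Total landed cost: CNY 90732.10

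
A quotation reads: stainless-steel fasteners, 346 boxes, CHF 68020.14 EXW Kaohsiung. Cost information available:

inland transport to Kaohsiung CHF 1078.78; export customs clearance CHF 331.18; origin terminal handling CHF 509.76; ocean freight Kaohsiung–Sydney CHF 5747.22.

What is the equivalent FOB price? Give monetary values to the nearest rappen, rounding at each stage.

FOB price: CHF 69939.86

Not relevant to the conversion: freight — on the buyer under both terms; not part of either seller's price.
From EXW to FOB, the seller additionally bears: inland to port, export clearance, origin terminal.
FOB price = 68020.14 + 1078.78 + 331.18 + 509.76 = 69939.86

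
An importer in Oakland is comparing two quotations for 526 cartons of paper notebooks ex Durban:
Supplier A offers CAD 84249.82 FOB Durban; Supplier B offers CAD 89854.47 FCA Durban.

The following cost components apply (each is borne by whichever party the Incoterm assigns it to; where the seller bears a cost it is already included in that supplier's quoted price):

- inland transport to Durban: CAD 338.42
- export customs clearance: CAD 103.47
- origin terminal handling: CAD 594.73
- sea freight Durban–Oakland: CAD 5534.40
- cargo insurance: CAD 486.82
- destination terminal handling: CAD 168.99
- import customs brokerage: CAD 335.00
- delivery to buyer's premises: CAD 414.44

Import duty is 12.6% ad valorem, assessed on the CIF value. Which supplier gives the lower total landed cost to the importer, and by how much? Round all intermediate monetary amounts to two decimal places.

Supplier A (FOB):
CIF value = FOB price + freight + insurance = 84249.82 + 5534.40 + 486.82 = 90271.04
Import duty = 90271.04 × 12.6% = 11374.15
Buyer bears (A): 5534.40 + 486.82 + 168.99 + 335.00 + 414.44 = 6939.65
Landed cost (A) = invoice 84249.82 + 6939.65 + duty 11374.15 = 102563.62
Supplier B (FCA):
CIF value = FCA price + origin terminal + freight + insurance = 89854.47 + 594.73 + 5534.40 + 486.82 = 96470.42
Import duty = 96470.42 × 12.6% = 12155.27
Buyer bears (B): 594.73 + 5534.40 + 486.82 + 168.99 + 335.00 + 414.44 = 7534.38
Landed cost (B) = invoice 89854.47 + 7534.38 + duty 12155.27 = 109544.12
Difference = |102563.62 − 109544.12| = 6980.50

Supplier A is cheaper by CAD 6980.50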